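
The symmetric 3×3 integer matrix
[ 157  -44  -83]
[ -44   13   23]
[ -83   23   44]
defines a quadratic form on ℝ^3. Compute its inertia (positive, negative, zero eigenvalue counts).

Answer: (3, 0, 0)

Derivation:
step 0: pivot 157 → sign +
step 1: pivot 105/157 → sign +
step 2: pivot 2/105 → sign +
signature = (3, 0, 0)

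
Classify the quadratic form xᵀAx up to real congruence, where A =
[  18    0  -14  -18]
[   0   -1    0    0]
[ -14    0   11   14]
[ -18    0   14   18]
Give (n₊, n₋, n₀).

step 0: pivot 18 → sign +
step 1: pivot -1 → sign −
step 2: pivot 1/9 → sign +
step 3: row/col 3 already zero → sign 0
signature = (2, 1, 1)

Answer: (2, 1, 1)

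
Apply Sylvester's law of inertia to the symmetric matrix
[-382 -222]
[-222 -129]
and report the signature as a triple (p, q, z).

step 0: pivot -382 → sign −
step 1: pivot 3/191 → sign +
signature = (1, 1, 0)

Answer: (1, 1, 0)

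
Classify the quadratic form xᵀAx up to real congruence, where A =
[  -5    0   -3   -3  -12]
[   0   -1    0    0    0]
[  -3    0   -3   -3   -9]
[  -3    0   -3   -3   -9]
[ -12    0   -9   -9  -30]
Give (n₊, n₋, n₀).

step 0: pivot -5 → sign −
step 1: pivot -1 → sign −
step 2: pivot -6/5 → sign −
step 3: pivot 3/2 → sign +
step 4: row/col 4 already zero → sign 0
signature = (1, 3, 1)

Answer: (1, 3, 1)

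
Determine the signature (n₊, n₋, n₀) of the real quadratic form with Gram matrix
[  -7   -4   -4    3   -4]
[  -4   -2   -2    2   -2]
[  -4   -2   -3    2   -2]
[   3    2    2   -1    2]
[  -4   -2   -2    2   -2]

Answer: (1, 2, 2)

Derivation:
step 0: pivot -7 → sign −
step 1: pivot 2/7 → sign +
step 2: pivot -1 → sign −
step 3: row/col 3 already zero → sign 0
step 4: row/col 4 already zero → sign 0
signature = (1, 2, 2)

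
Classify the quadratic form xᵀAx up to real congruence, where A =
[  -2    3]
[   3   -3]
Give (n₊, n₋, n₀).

step 0: pivot -2 → sign −
step 1: pivot 3/2 → sign +
signature = (1, 1, 0)

Answer: (1, 1, 0)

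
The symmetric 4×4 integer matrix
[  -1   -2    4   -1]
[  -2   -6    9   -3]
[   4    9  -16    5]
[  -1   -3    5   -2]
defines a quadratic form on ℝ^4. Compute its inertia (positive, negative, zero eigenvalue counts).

step 0: pivot -1 → sign −
step 1: pivot -2 → sign −
step 2: pivot 1/2 → sign +
step 3: pivot -1 → sign −
signature = (1, 3, 0)

Answer: (1, 3, 0)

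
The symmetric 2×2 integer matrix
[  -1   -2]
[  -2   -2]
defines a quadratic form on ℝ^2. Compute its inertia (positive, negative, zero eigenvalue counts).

step 0: pivot -1 → sign −
step 1: pivot 2 → sign +
signature = (1, 1, 0)

Answer: (1, 1, 0)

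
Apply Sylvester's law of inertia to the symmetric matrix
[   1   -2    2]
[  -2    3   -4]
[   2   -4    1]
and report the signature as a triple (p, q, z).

step 0: pivot 1 → sign +
step 1: pivot -1 → sign −
step 2: pivot -3 → sign −
signature = (1, 2, 0)

Answer: (1, 2, 0)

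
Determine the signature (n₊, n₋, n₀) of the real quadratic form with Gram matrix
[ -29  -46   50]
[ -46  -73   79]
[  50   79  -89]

Answer: (0, 2, 1)

Derivation:
step 0: pivot -29 → sign −
step 1: pivot -1/29 → sign −
step 2: row/col 2 already zero → sign 0
signature = (0, 2, 1)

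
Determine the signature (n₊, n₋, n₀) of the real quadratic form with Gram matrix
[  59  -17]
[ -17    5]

step 0: pivot 59 → sign +
step 1: pivot 6/59 → sign +
signature = (2, 0, 0)

Answer: (2, 0, 0)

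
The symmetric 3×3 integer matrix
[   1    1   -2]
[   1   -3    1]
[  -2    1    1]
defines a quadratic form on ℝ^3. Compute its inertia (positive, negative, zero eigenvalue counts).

Answer: (1, 2, 0)

Derivation:
step 0: pivot 1 → sign +
step 1: pivot -4 → sign −
step 2: pivot -3/4 → sign −
signature = (1, 2, 0)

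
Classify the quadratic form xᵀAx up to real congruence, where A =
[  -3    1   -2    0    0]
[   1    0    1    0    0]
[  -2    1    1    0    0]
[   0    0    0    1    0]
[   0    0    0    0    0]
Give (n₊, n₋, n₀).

Answer: (3, 1, 1)

Derivation:
step 0: pivot -3 → sign −
step 1: pivot 1/3 → sign +
step 2: pivot 2 → sign +
step 3: pivot 1 → sign +
step 4: row/col 4 already zero → sign 0
signature = (3, 1, 1)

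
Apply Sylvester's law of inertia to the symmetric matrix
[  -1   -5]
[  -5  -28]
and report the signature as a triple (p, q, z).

Answer: (0, 2, 0)

Derivation:
step 0: pivot -1 → sign −
step 1: pivot -3 → sign −
signature = (0, 2, 0)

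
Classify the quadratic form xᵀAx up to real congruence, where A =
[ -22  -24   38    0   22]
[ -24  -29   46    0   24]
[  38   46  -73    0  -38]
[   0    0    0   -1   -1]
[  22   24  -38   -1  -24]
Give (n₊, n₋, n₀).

Answer: (0, 5, 0)

Derivation:
step 0: pivot -22 → sign −
step 1: pivot -31/11 → sign −
step 2: pivot -1/31 → sign −
step 3: pivot -1 → sign −
step 4: pivot -1 → sign −
signature = (0, 5, 0)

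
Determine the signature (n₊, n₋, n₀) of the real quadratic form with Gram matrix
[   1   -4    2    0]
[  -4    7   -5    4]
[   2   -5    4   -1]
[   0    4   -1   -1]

step 0: pivot 1 → sign +
step 1: pivot -9 → sign −
step 2: pivot 1 → sign +
step 3: pivot 2/3 → sign +
signature = (3, 1, 0)

Answer: (3, 1, 0)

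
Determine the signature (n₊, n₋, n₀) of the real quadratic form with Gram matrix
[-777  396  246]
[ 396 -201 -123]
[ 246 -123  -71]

step 0: pivot -777 → sign −
step 1: pivot 213/259 → sign +
step 2: pivot 2/71 → sign +
signature = (2, 1, 0)

Answer: (2, 1, 0)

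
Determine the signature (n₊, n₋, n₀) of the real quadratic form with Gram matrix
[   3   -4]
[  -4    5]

step 0: pivot 3 → sign +
step 1: pivot -1/3 → sign −
signature = (1, 1, 0)

Answer: (1, 1, 0)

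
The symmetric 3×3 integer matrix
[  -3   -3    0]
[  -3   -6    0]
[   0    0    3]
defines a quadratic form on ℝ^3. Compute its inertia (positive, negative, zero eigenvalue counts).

Answer: (1, 2, 0)

Derivation:
step 0: pivot -3 → sign −
step 1: pivot -3 → sign −
step 2: pivot 3 → sign +
signature = (1, 2, 0)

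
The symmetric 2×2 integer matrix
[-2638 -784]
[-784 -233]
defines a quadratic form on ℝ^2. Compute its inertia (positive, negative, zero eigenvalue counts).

Answer: (1, 1, 0)

Derivation:
step 0: pivot -2638 → sign −
step 1: pivot 1/1319 → sign +
signature = (1, 1, 0)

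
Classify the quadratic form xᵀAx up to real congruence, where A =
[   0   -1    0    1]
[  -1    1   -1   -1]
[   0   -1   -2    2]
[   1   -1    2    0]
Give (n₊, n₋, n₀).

step 0: pivot 1 → sign +
step 1: pivot -1 → sign −
step 2: pivot -2 → sign −
step 3: pivot -1/2 → sign −
signature = (1, 3, 0)

Answer: (1, 3, 0)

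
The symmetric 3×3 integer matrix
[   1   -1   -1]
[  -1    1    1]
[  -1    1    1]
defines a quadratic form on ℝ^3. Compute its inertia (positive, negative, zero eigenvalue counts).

step 0: pivot 1 → sign +
step 1: row/col 1 already zero → sign 0
step 2: row/col 2 already zero → sign 0
signature = (1, 0, 2)

Answer: (1, 0, 2)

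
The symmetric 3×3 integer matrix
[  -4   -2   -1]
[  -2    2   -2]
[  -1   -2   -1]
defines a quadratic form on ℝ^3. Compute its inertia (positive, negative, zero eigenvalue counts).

step 0: pivot -4 → sign −
step 1: pivot 3 → sign +
step 2: pivot -3/2 → sign −
signature = (1, 2, 0)

Answer: (1, 2, 0)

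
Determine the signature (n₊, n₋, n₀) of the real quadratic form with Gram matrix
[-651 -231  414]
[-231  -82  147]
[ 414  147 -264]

Answer: (0, 3, 0)

Derivation:
step 0: pivot -651 → sign −
step 1: pivot -1/31 → sign −
step 2: pivot -3/7 → sign −
signature = (0, 3, 0)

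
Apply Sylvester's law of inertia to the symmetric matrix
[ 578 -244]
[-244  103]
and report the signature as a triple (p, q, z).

Answer: (1, 1, 0)

Derivation:
step 0: pivot 578 → sign +
step 1: pivot -1/289 → sign −
signature = (1, 1, 0)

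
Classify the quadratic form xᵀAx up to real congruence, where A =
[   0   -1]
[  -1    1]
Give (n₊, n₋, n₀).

Answer: (1, 1, 0)

Derivation:
step 0: pivot 1 → sign +
step 1: pivot -1 → sign −
signature = (1, 1, 0)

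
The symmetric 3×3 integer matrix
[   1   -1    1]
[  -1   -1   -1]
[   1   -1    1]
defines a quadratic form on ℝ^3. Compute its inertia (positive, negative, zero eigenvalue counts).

step 0: pivot 1 → sign +
step 1: pivot -2 → sign −
step 2: row/col 2 already zero → sign 0
signature = (1, 1, 1)

Answer: (1, 1, 1)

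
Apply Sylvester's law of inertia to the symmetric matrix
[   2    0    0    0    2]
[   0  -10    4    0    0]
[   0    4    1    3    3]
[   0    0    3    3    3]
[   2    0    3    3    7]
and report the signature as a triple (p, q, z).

step 0: pivot 2 → sign +
step 1: pivot -10 → sign −
step 2: pivot 13/5 → sign +
step 3: pivot -6/13 → sign −
step 4: pivot 2 → sign +
signature = (3, 2, 0)

Answer: (3, 2, 0)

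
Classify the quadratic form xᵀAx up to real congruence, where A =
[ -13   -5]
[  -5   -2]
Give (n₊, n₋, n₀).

step 0: pivot -13 → sign −
step 1: pivot -1/13 → sign −
signature = (0, 2, 0)

Answer: (0, 2, 0)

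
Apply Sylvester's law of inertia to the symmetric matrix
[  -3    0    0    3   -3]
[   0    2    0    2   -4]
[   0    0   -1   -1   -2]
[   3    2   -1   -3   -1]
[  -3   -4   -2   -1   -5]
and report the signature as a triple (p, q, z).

step 0: pivot -3 → sign −
step 1: pivot 2 → sign +
step 2: pivot -1 → sign −
step 3: pivot -1 → sign −
step 4: pivot -2 → sign −
signature = (1, 4, 0)

Answer: (1, 4, 0)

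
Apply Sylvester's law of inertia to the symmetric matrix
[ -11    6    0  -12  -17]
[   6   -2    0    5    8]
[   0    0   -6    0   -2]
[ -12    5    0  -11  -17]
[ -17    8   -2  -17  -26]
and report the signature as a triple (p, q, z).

step 0: pivot -11 → sign −
step 1: pivot 14/11 → sign +
step 2: pivot -6 → sign −
step 3: pivot 3/14 → sign +
step 4: pivot -1/3 → sign −
signature = (2, 3, 0)

Answer: (2, 3, 0)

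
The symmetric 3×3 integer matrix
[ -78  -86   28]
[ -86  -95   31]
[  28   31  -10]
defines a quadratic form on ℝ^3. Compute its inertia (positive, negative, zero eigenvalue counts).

step 0: pivot -78 → sign −
step 1: pivot -7/39 → sign −
step 2: pivot 1/7 → sign +
signature = (1, 2, 0)

Answer: (1, 2, 0)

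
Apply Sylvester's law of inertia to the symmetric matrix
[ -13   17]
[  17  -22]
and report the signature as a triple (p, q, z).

step 0: pivot -13 → sign −
step 1: pivot 3/13 → sign +
signature = (1, 1, 0)

Answer: (1, 1, 0)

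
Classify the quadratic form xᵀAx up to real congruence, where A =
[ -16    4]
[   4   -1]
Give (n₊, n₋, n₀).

step 0: pivot -16 → sign −
step 1: row/col 1 already zero → sign 0
signature = (0, 1, 1)

Answer: (0, 1, 1)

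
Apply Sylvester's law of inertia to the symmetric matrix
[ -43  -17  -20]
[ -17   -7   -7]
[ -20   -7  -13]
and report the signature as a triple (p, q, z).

step 0: pivot -43 → sign −
step 1: pivot -12/43 → sign −
step 2: pivot -3/4 → sign −
signature = (0, 3, 0)

Answer: (0, 3, 0)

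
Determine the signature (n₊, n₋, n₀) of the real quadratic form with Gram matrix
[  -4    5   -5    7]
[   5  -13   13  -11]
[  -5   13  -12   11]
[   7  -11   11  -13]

Answer: (1, 2, 1)

Derivation:
step 0: pivot -4 → sign −
step 1: pivot -27/4 → sign −
step 2: pivot 1 → sign +
step 3: row/col 3 already zero → sign 0
signature = (1, 2, 1)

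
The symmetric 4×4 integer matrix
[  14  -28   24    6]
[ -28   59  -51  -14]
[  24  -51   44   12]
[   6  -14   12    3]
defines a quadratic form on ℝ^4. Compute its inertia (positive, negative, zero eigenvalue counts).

step 0: pivot 14 → sign +
step 1: pivot 3 → sign +
step 2: pivot -1/7 → sign −
step 3: pivot -1/3 → sign −
signature = (2, 2, 0)

Answer: (2, 2, 0)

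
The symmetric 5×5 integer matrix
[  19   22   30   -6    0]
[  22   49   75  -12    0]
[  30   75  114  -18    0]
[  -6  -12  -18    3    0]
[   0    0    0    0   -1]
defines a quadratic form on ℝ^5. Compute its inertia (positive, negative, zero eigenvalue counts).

Answer: (3, 2, 0)

Derivation:
step 0: pivot 19 → sign +
step 1: pivot 447/19 → sign +
step 2: pivot -339/149 → sign −
step 3: pivot 3/113 → sign +
step 4: pivot -1 → sign −
signature = (3, 2, 0)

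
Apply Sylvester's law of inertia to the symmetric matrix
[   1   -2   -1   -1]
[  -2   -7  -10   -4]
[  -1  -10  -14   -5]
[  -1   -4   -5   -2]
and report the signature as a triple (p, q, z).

Answer: (2, 2, 0)

Derivation:
step 0: pivot 1 → sign +
step 1: pivot -11 → sign −
step 2: pivot -21/11 → sign −
step 3: pivot 3/7 → sign +
signature = (2, 2, 0)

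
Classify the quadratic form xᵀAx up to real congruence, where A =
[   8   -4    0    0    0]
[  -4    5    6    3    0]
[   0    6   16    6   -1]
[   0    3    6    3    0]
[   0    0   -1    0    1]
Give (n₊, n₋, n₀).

Answer: (4, 0, 1)

Derivation:
step 0: pivot 8 → sign +
step 1: pivot 3 → sign +
step 2: pivot 4 → sign +
step 3: pivot 3/4 → sign +
step 4: row/col 4 already zero → sign 0
signature = (4, 0, 1)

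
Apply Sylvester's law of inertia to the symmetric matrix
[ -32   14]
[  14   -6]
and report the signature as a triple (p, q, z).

step 0: pivot -32 → sign −
step 1: pivot 1/8 → sign +
signature = (1, 1, 0)

Answer: (1, 1, 0)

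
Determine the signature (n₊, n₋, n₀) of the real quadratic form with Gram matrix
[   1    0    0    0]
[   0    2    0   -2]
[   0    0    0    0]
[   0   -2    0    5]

Answer: (3, 0, 1)

Derivation:
step 0: pivot 1 → sign +
step 1: pivot 2 → sign +
step 2: pivot 3 → sign +
step 3: row/col 3 already zero → sign 0
signature = (3, 0, 1)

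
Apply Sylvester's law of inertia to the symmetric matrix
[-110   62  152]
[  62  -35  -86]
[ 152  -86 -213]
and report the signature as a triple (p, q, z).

step 0: pivot -110 → sign −
step 1: pivot -3/55 → sign −
step 2: pivot -1 → sign −
signature = (0, 3, 0)

Answer: (0, 3, 0)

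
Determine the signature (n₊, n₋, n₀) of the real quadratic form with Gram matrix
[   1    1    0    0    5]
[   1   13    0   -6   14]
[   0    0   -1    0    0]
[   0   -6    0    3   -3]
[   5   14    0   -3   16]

Answer: (3, 2, 0)

Derivation:
step 0: pivot 1 → sign +
step 1: pivot 12 → sign +
step 2: pivot -1 → sign −
step 3: pivot -63/4 → sign −
step 4: pivot 1/7 → sign +
signature = (3, 2, 0)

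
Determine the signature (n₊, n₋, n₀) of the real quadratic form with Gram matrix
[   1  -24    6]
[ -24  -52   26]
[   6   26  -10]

Answer: (2, 1, 0)

Derivation:
step 0: pivot 1 → sign +
step 1: pivot -628 → sign −
step 2: pivot 3/157 → sign +
signature = (2, 1, 0)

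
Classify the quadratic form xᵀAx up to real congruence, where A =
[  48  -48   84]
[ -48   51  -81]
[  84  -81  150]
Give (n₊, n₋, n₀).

Answer: (2, 0, 1)

Derivation:
step 0: pivot 48 → sign +
step 1: pivot 3 → sign +
step 2: row/col 2 already zero → sign 0
signature = (2, 0, 1)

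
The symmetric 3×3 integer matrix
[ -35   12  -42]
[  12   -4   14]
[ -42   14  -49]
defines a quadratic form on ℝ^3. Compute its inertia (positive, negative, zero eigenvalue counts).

step 0: pivot -35 → sign −
step 1: pivot 4/35 → sign +
step 2: row/col 2 already zero → sign 0
signature = (1, 1, 1)

Answer: (1, 1, 1)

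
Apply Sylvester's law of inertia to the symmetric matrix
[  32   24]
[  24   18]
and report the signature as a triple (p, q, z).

step 0: pivot 32 → sign +
step 1: row/col 1 already zero → sign 0
signature = (1, 0, 1)

Answer: (1, 0, 1)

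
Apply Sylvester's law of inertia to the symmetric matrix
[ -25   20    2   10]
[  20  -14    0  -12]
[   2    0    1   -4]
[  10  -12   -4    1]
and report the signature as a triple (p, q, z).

step 0: pivot -25 → sign −
step 1: pivot 2 → sign +
step 2: pivot -3/25 → sign −
step 3: pivot -3 → sign −
signature = (1, 3, 0)

Answer: (1, 3, 0)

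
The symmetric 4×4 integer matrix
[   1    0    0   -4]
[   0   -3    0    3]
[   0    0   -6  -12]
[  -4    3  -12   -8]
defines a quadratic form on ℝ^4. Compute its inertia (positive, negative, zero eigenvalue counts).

Answer: (2, 2, 0)

Derivation:
step 0: pivot 1 → sign +
step 1: pivot -3 → sign −
step 2: pivot -6 → sign −
step 3: pivot 3 → sign +
signature = (2, 2, 0)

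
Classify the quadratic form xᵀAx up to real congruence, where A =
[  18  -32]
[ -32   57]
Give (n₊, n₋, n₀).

step 0: pivot 18 → sign +
step 1: pivot 1/9 → sign +
signature = (2, 0, 0)

Answer: (2, 0, 0)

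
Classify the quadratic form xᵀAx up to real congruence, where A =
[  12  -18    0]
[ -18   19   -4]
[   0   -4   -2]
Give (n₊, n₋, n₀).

step 0: pivot 12 → sign +
step 1: pivot -8 → sign −
step 2: row/col 2 already zero → sign 0
signature = (1, 1, 1)

Answer: (1, 1, 1)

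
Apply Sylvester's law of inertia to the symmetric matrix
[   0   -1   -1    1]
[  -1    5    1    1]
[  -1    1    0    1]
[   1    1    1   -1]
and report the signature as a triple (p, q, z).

step 0: pivot 5 → sign +
step 1: pivot -1/5 → sign −
step 2: pivot 3 → sign +
step 3: pivot 2/3 → sign +
signature = (3, 1, 0)

Answer: (3, 1, 0)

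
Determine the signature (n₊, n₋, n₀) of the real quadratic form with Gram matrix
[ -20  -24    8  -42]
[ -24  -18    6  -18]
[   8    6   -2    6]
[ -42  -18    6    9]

Answer: (1, 1, 2)

Derivation:
step 0: pivot -20 → sign −
step 1: pivot 54/5 → sign +
step 2: row/col 2 already zero → sign 0
step 3: row/col 3 already zero → sign 0
signature = (1, 1, 2)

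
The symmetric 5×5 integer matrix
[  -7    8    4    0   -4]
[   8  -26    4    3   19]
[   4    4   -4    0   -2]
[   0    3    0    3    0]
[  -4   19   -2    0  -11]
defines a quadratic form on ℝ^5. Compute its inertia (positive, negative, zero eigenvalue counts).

step 0: pivot -7 → sign −
step 1: pivot -118/7 → sign −
step 2: pivot 156/59 → sign +
step 3: pivot 69/26 → sign +
step 4: pivot -3/23 → sign −
signature = (2, 3, 0)

Answer: (2, 3, 0)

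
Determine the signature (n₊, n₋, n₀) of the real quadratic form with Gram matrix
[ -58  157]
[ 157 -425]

step 0: pivot -58 → sign −
step 1: pivot -1/58 → sign −
signature = (0, 2, 0)

Answer: (0, 2, 0)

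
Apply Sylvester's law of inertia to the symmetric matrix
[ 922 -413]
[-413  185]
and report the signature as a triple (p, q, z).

Answer: (2, 0, 0)

Derivation:
step 0: pivot 922 → sign +
step 1: pivot 1/922 → sign +
signature = (2, 0, 0)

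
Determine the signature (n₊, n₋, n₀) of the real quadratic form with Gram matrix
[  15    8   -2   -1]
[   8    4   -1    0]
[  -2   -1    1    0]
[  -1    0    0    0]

step 0: pivot 15 → sign +
step 1: pivot -4/15 → sign −
step 2: pivot 3/4 → sign +
step 3: pivot 1 → sign +
signature = (3, 1, 0)

Answer: (3, 1, 0)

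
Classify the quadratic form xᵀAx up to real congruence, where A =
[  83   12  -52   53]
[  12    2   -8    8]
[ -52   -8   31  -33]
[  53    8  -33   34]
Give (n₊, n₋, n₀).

Answer: (2, 1, 1)

Derivation:
step 0: pivot 83 → sign +
step 1: pivot 22/83 → sign +
step 2: pivot -27/11 → sign −
step 3: row/col 3 already zero → sign 0
signature = (2, 1, 1)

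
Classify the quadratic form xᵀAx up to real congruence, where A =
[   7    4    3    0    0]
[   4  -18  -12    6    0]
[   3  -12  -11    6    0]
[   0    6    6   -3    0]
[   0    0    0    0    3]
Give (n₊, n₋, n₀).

step 0: pivot 7 → sign +
step 1: pivot -142/7 → sign −
step 2: pivot -214/71 → sign −
step 3: pivot 3/107 → sign +
step 4: pivot 3 → sign +
signature = (3, 2, 0)

Answer: (3, 2, 0)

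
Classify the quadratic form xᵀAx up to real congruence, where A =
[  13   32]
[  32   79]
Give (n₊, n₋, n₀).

step 0: pivot 13 → sign +
step 1: pivot 3/13 → sign +
signature = (2, 0, 0)

Answer: (2, 0, 0)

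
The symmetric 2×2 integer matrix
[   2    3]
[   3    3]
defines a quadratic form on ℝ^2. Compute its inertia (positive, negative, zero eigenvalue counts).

step 0: pivot 2 → sign +
step 1: pivot -3/2 → sign −
signature = (1, 1, 0)

Answer: (1, 1, 0)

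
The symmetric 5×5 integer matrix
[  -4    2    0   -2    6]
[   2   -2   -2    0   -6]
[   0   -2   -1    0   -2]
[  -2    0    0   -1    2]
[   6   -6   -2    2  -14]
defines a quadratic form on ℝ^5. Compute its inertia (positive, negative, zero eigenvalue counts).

Answer: (1, 3, 1)

Derivation:
step 0: pivot -4 → sign −
step 1: pivot -1 → sign −
step 2: pivot 3 → sign +
step 3: pivot -1/3 → sign −
step 4: row/col 4 already zero → sign 0
signature = (1, 3, 1)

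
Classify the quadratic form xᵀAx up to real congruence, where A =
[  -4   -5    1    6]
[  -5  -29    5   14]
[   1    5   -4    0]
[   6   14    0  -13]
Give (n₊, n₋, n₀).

Answer: (0, 4, 0)

Derivation:
step 0: pivot -4 → sign −
step 1: pivot -91/4 → sign −
step 2: pivot -285/91 → sign −
step 3: pivot -3/95 → sign −
signature = (0, 4, 0)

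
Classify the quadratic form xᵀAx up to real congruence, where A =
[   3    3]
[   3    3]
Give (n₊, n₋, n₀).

Answer: (1, 0, 1)

Derivation:
step 0: pivot 3 → sign +
step 1: row/col 1 already zero → sign 0
signature = (1, 0, 1)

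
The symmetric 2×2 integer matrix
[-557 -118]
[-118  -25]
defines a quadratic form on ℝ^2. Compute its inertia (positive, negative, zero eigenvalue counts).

step 0: pivot -557 → sign −
step 1: pivot -1/557 → sign −
signature = (0, 2, 0)

Answer: (0, 2, 0)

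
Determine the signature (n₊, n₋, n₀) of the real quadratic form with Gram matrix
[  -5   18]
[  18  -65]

step 0: pivot -5 → sign −
step 1: pivot -1/5 → sign −
signature = (0, 2, 0)

Answer: (0, 2, 0)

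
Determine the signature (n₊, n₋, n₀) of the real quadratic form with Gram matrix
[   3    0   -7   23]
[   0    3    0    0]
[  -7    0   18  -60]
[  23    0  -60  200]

step 0: pivot 3 → sign +
step 1: pivot 3 → sign +
step 2: pivot 5/3 → sign +
step 3: pivot -2/5 → sign −
signature = (3, 1, 0)

Answer: (3, 1, 0)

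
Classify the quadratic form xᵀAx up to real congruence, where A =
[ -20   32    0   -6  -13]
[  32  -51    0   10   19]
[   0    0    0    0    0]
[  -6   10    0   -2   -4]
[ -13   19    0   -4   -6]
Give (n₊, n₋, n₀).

step 0: pivot -20 → sign −
step 1: pivot 1/5 → sign +
step 2: pivot -1 → sign −
step 3: pivot -3/2 → sign −
step 4: row/col 4 already zero → sign 0
signature = (1, 3, 1)

Answer: (1, 3, 1)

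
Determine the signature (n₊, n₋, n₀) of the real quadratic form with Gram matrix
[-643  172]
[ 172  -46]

Answer: (1, 1, 0)

Derivation:
step 0: pivot -643 → sign −
step 1: pivot 6/643 → sign +
signature = (1, 1, 0)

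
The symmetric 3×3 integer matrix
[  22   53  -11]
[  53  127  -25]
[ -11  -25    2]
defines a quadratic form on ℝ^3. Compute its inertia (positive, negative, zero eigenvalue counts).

step 0: pivot 22 → sign +
step 1: pivot -15/22 → sign −
step 2: pivot -1/5 → sign −
signature = (1, 2, 0)

Answer: (1, 2, 0)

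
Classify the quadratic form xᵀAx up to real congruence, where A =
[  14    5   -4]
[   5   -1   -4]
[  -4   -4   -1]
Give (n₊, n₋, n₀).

Answer: (2, 1, 0)

Derivation:
step 0: pivot 14 → sign +
step 1: pivot -39/14 → sign −
step 2: pivot 3/13 → sign +
signature = (2, 1, 0)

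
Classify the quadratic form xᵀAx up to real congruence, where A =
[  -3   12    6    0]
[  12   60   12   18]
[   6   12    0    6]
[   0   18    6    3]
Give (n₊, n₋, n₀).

Answer: (1, 1, 2)

Derivation:
step 0: pivot -3 → sign −
step 1: pivot 108 → sign +
step 2: row/col 2 already zero → sign 0
step 3: row/col 3 already zero → sign 0
signature = (1, 1, 2)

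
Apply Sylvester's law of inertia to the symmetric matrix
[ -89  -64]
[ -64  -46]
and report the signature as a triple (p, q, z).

step 0: pivot -89 → sign −
step 1: pivot 2/89 → sign +
signature = (1, 1, 0)

Answer: (1, 1, 0)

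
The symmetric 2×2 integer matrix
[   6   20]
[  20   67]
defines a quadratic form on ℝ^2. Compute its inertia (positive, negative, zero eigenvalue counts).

step 0: pivot 6 → sign +
step 1: pivot 1/3 → sign +
signature = (2, 0, 0)

Answer: (2, 0, 0)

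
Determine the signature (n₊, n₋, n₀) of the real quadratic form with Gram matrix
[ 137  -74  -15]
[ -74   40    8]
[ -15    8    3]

Answer: (3, 0, 0)

Derivation:
step 0: pivot 137 → sign +
step 1: pivot 4/137 → sign +
step 2: pivot 1 → sign +
signature = (3, 0, 0)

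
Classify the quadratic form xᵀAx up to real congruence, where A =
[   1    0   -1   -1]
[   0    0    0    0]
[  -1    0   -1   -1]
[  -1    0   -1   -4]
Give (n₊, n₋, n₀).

Answer: (1, 2, 1)

Derivation:
step 0: pivot 1 → sign +
step 1: pivot -2 → sign −
step 2: pivot -3 → sign −
step 3: row/col 3 already zero → sign 0
signature = (1, 2, 1)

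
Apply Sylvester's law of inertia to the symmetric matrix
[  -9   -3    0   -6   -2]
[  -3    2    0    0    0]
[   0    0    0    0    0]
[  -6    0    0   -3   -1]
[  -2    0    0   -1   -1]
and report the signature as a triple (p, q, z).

Answer: (1, 3, 1)

Derivation:
step 0: pivot -9 → sign −
step 1: pivot 3 → sign +
step 2: pivot -1/3 → sign −
step 3: pivot -2/3 → sign −
step 4: row/col 4 already zero → sign 0
signature = (1, 3, 1)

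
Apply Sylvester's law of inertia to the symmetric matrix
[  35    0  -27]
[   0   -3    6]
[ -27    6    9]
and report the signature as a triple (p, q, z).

Answer: (2, 1, 0)

Derivation:
step 0: pivot 35 → sign +
step 1: pivot -3 → sign −
step 2: pivot 6/35 → sign +
signature = (2, 1, 0)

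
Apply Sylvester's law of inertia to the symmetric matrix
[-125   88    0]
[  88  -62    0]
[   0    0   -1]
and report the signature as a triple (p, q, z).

step 0: pivot -125 → sign −
step 1: pivot -6/125 → sign −
step 2: pivot -1 → sign −
signature = (0, 3, 0)

Answer: (0, 3, 0)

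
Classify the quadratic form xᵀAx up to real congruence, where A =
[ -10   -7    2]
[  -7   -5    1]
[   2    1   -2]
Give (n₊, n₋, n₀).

step 0: pivot -10 → sign −
step 1: pivot -1/10 → sign −
step 2: row/col 2 already zero → sign 0
signature = (0, 2, 1)

Answer: (0, 2, 1)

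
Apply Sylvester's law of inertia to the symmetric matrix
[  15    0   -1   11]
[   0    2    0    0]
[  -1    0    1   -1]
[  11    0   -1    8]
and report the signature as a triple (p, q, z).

step 0: pivot 15 → sign +
step 1: pivot 2 → sign +
step 2: pivot 14/15 → sign +
step 3: pivot -1/7 → sign −
signature = (3, 1, 0)

Answer: (3, 1, 0)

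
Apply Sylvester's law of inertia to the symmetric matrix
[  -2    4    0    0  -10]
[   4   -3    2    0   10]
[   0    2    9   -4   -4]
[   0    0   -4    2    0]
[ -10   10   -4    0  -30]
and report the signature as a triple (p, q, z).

step 0: pivot -2 → sign −
step 1: pivot 5 → sign +
step 2: pivot 41/5 → sign +
step 3: pivot 2/41 → sign +
step 4: row/col 4 already zero → sign 0
signature = (3, 1, 1)

Answer: (3, 1, 1)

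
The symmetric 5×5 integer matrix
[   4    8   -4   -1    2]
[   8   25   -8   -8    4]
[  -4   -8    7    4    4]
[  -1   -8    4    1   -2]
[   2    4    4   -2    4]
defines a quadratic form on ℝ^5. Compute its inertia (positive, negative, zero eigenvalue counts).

step 0: pivot 4 → sign +
step 1: pivot 9 → sign +
step 2: pivot 3 → sign +
step 3: pivot -25/4 → sign −
step 4: row/col 4 already zero → sign 0
signature = (3, 1, 1)

Answer: (3, 1, 1)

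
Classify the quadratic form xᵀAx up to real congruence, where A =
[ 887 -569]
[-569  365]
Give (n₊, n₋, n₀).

Answer: (1, 1, 0)

Derivation:
step 0: pivot 887 → sign +
step 1: pivot -6/887 → sign −
signature = (1, 1, 0)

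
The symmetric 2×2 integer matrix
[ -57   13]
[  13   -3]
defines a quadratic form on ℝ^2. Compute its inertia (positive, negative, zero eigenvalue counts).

Answer: (0, 2, 0)

Derivation:
step 0: pivot -57 → sign −
step 1: pivot -2/57 → sign −
signature = (0, 2, 0)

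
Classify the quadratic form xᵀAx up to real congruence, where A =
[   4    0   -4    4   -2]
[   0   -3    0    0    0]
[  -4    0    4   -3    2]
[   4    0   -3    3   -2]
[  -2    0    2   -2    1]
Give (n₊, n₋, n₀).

Answer: (2, 2, 1)

Derivation:
step 0: pivot 4 → sign +
step 1: pivot -3 → sign −
step 2: pivot -1 → sign −
step 3: pivot 1 → sign +
step 4: row/col 4 already zero → sign 0
signature = (2, 2, 1)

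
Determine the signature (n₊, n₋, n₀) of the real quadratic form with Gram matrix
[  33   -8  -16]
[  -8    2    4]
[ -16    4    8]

step 0: pivot 33 → sign +
step 1: pivot 2/33 → sign +
step 2: row/col 2 already zero → sign 0
signature = (2, 0, 1)

Answer: (2, 0, 1)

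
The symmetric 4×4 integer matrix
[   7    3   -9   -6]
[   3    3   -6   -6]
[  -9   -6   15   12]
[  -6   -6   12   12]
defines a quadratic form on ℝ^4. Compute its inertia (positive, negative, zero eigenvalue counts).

Answer: (3, 0, 1)

Derivation:
step 0: pivot 7 → sign +
step 1: pivot 12/7 → sign +
step 2: pivot 3/4 → sign +
step 3: row/col 3 already zero → sign 0
signature = (3, 0, 1)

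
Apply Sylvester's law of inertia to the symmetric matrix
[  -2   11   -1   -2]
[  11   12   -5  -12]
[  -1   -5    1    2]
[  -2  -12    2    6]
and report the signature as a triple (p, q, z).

step 0: pivot -2 → sign −
step 1: pivot 145/2 → sign +
step 2: pivot -3/145 → sign −
step 3: pivot 6 → sign +
signature = (2, 2, 0)

Answer: (2, 2, 0)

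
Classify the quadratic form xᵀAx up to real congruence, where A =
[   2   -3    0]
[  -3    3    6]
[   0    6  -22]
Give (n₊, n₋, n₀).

Answer: (2, 1, 0)

Derivation:
step 0: pivot 2 → sign +
step 1: pivot -3/2 → sign −
step 2: pivot 2 → sign +
signature = (2, 1, 0)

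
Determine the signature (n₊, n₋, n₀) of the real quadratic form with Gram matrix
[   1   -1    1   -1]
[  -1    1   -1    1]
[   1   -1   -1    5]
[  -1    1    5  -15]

Answer: (2, 1, 1)

Derivation:
step 0: pivot 1 → sign +
step 1: pivot -2 → sign −
step 2: pivot 2 → sign +
step 3: row/col 3 already zero → sign 0
signature = (2, 1, 1)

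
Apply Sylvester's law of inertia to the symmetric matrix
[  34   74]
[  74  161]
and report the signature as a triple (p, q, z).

step 0: pivot 34 → sign +
step 1: pivot -1/17 → sign −
signature = (1, 1, 0)

Answer: (1, 1, 0)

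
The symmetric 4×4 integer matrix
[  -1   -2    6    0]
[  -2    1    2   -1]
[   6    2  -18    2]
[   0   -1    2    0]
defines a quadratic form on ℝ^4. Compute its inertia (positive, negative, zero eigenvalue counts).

step 0: pivot -1 → sign −
step 1: pivot 5 → sign +
step 2: pivot -2 → sign −
step 3: pivot -1/5 → sign −
signature = (1, 3, 0)

Answer: (1, 3, 0)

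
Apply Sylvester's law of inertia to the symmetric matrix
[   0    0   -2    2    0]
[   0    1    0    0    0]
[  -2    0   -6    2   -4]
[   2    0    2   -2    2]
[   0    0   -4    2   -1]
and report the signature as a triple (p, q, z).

step 0: pivot 1 → sign +
step 1: pivot -6 → sign −
step 2: pivot 2/3 → sign +
step 3: pivot -4 → sign −
step 4: row/col 4 already zero → sign 0
signature = (2, 2, 1)

Answer: (2, 2, 1)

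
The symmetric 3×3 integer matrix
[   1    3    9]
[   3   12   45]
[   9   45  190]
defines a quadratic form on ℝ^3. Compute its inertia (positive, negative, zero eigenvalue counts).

Answer: (3, 0, 0)

Derivation:
step 0: pivot 1 → sign +
step 1: pivot 3 → sign +
step 2: pivot 1 → sign +
signature = (3, 0, 0)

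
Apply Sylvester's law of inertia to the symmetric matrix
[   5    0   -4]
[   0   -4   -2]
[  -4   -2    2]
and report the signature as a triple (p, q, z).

Answer: (1, 2, 0)

Derivation:
step 0: pivot 5 → sign +
step 1: pivot -4 → sign −
step 2: pivot -1/5 → sign −
signature = (1, 2, 0)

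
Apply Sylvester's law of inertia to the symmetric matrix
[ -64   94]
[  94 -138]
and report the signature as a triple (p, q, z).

step 0: pivot -64 → sign −
step 1: pivot 1/16 → sign +
signature = (1, 1, 0)

Answer: (1, 1, 0)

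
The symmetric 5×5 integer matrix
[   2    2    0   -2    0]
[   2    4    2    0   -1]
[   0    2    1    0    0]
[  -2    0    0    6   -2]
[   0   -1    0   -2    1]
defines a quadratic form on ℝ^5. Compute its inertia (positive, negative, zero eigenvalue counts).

step 0: pivot 2 → sign +
step 1: pivot 2 → sign +
step 2: pivot -1 → sign −
step 3: pivot 6 → sign +
step 4: row/col 4 already zero → sign 0
signature = (3, 1, 1)

Answer: (3, 1, 1)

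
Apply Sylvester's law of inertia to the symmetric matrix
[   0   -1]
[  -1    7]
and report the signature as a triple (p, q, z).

step 0: pivot 7 → sign +
step 1: pivot -1/7 → sign −
signature = (1, 1, 0)

Answer: (1, 1, 0)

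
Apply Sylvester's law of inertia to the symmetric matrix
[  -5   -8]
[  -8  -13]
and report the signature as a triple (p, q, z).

Answer: (0, 2, 0)

Derivation:
step 0: pivot -5 → sign −
step 1: pivot -1/5 → sign −
signature = (0, 2, 0)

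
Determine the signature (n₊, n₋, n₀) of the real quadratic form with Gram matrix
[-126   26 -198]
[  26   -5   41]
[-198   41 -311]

step 0: pivot -126 → sign −
step 1: pivot 23/63 → sign +
step 2: pivot 2/23 → sign +
signature = (2, 1, 0)

Answer: (2, 1, 0)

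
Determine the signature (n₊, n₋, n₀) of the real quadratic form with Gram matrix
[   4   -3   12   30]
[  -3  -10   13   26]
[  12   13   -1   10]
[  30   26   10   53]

Answer: (2, 2, 0)

Derivation:
step 0: pivot 4 → sign +
step 1: pivot -49/4 → sign −
step 2: pivot 123/49 → sign +
step 3: pivot -3/41 → sign −
signature = (2, 2, 0)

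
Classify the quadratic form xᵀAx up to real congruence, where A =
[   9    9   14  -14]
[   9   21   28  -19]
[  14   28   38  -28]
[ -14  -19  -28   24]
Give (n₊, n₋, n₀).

Answer: (3, 1, 0)

Derivation:
step 0: pivot 9 → sign +
step 1: pivot 12 → sign +
step 2: pivot -1/9 → sign −
step 3: pivot 3/2 → sign +
signature = (3, 1, 0)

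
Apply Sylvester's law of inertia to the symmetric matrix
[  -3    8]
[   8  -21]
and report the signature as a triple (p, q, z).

Answer: (1, 1, 0)

Derivation:
step 0: pivot -3 → sign −
step 1: pivot 1/3 → sign +
signature = (1, 1, 0)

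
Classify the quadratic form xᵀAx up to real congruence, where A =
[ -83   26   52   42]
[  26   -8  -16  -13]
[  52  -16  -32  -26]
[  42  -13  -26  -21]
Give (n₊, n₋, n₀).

step 0: pivot -83 → sign −
step 1: pivot 12/83 → sign +
step 2: pivot 1/12 → sign +
step 3: row/col 3 already zero → sign 0
signature = (2, 1, 1)

Answer: (2, 1, 1)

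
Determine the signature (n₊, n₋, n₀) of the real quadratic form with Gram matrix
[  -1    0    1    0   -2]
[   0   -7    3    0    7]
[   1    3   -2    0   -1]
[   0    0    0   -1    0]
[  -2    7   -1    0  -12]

step 0: pivot -1 → sign −
step 1: pivot -7 → sign −
step 2: pivot 2/7 → sign +
step 3: pivot -1 → sign −
step 4: pivot -1 → sign −
signature = (1, 4, 0)

Answer: (1, 4, 0)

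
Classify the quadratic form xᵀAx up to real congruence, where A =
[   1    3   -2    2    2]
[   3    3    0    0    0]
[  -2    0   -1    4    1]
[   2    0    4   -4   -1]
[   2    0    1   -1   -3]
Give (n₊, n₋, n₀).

step 0: pivot 1 → sign +
step 1: pivot -6 → sign −
step 2: pivot 1 → sign +
step 3: pivot -6 → sign −
step 4: pivot -1/2 → sign −
signature = (2, 3, 0)

Answer: (2, 3, 0)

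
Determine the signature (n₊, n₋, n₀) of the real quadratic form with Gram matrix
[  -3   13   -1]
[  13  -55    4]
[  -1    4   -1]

Answer: (1, 2, 0)

Derivation:
step 0: pivot -3 → sign −
step 1: pivot 4/3 → sign +
step 2: pivot -3/4 → sign −
signature = (1, 2, 0)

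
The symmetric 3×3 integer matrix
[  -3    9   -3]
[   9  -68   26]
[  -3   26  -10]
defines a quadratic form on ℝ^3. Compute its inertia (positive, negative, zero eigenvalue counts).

step 0: pivot -3 → sign −
step 1: pivot -41 → sign −
step 2: pivot 2/41 → sign +
signature = (1, 2, 0)

Answer: (1, 2, 0)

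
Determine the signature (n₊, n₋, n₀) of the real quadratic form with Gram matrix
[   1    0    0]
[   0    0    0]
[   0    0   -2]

Answer: (1, 1, 1)

Derivation:
step 0: pivot 1 → sign +
step 1: pivot -2 → sign −
step 2: row/col 2 already zero → sign 0
signature = (1, 1, 1)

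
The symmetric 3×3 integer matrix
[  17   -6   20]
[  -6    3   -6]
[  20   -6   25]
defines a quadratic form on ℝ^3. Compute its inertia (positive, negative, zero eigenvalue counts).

Answer: (3, 0, 0)

Derivation:
step 0: pivot 17 → sign +
step 1: pivot 15/17 → sign +
step 2: pivot 1/5 → sign +
signature = (3, 0, 0)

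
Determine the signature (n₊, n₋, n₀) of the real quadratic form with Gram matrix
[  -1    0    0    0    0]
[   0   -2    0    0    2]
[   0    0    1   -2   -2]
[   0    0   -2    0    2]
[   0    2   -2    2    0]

Answer: (1, 4, 0)

Derivation:
step 0: pivot -1 → sign −
step 1: pivot -2 → sign −
step 2: pivot 1 → sign +
step 3: pivot -4 → sign −
step 4: pivot -1 → sign −
signature = (1, 4, 0)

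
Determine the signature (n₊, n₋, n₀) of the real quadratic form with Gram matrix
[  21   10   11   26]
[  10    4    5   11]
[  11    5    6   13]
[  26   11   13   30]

step 0: pivot 21 → sign +
step 1: pivot -16/21 → sign −
step 2: pivot 5/16 → sign +
step 3: pivot 1/5 → sign +
signature = (3, 1, 0)

Answer: (3, 1, 0)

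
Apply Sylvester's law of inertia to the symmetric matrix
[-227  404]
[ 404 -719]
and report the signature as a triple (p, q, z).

step 0: pivot -227 → sign −
step 1: pivot 3/227 → sign +
signature = (1, 1, 0)

Answer: (1, 1, 0)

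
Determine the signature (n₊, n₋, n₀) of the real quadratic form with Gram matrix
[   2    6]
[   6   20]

Answer: (2, 0, 0)

Derivation:
step 0: pivot 2 → sign +
step 1: pivot 2 → sign +
signature = (2, 0, 0)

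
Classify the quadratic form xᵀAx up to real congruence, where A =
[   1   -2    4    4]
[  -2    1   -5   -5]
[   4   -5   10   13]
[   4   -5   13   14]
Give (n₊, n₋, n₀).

Answer: (2, 2, 0)

Derivation:
step 0: pivot 1 → sign +
step 1: pivot -3 → sign −
step 2: pivot -3 → sign −
step 3: pivot 1 → sign +
signature = (2, 2, 0)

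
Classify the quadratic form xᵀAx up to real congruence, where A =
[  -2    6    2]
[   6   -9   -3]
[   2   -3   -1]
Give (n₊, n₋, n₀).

Answer: (1, 1, 1)

Derivation:
step 0: pivot -2 → sign −
step 1: pivot 9 → sign +
step 2: row/col 2 already zero → sign 0
signature = (1, 1, 1)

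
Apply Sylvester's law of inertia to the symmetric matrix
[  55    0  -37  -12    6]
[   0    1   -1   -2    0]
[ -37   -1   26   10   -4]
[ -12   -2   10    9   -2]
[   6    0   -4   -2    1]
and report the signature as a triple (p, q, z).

step 0: pivot 55 → sign +
step 1: pivot 1 → sign +
step 2: pivot 6/55 → sign +
step 3: pivot 7/3 → sign +
step 4: pivot 1/7 → sign +
signature = (5, 0, 0)

Answer: (5, 0, 0)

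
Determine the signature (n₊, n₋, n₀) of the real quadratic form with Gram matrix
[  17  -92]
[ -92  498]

step 0: pivot 17 → sign +
step 1: pivot 2/17 → sign +
signature = (2, 0, 0)

Answer: (2, 0, 0)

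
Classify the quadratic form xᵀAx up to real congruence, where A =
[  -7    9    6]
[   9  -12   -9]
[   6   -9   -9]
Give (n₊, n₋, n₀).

step 0: pivot -7 → sign −
step 1: pivot -3/7 → sign −
step 2: row/col 2 already zero → sign 0
signature = (0, 2, 1)

Answer: (0, 2, 1)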